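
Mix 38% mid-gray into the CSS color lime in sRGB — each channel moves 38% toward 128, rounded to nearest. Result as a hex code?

#31CF31

CSS lime is rgb(0, 255, 0).
A 38% tone moves each channel 38% toward 128:
  R: 0 + 0.38×(128−0) = 0 + 48.64 = 48.64 → 49
  G: 255 − 48.26 = 206.74 → 207
  B: 0 + 0.38×(128−0) = 0 + 48.64 = 48.64 → 49
rgb(49, 207, 49) = #31CF31.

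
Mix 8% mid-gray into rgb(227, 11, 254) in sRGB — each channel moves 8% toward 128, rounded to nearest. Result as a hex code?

An 8% tone moves each channel 8% toward 128:
  R: 227 − 7.92 = 219.08 → 219
  G: 11 + 9.36 = 20.36 → 20
  B: 254 + 0.08×(128−254) = 254 − 10.08 = 243.92 → 244
rgb(219, 20, 244) = #db14f4.

#db14f4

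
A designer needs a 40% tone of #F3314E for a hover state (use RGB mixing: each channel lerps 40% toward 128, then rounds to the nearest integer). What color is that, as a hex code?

#C55162

#F3314E is rgb(243, 49, 78).
A 40% tone moves each channel 40% toward 128:
  R: 243 + 0.4×(128−243) = 243 − 46 = 197 → 197
  G: 49 + 31.6 = 80.6 → 81
  B: 78 + 20 = 98 → 98
rgb(197, 81, 98) = #C55162.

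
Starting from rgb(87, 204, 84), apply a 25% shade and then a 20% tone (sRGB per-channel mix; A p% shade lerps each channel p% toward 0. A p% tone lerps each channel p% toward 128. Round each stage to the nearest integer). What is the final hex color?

#4E944C

Lerp each channel 25% toward 0:
  R: 87 + 0.25×(0−87) = 87 − 21.75 = 65.25 → 65
  G: 204 − 51 = 153 → 153
  B: 84 + 0.25×(0−84) = 84 − 21 = 63 → 63
After the shade: rgb(65, 153, 63) = #41993F.
Per channel, c → c + 0.2(128 − c):
  R: 65 + 0.2×(128−65) = 65 + 12.6 = 77.6 → 78
  G: 153 + 0.2×(128−153) = 153 − 5 = 148 → 148
  B: 63 + 0.2×(128−63) = 63 + 13 = 76 → 76
rgb(78, 148, 76) = #4E944C.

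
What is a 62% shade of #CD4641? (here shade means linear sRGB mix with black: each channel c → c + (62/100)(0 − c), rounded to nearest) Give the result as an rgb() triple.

rgb(78, 27, 25)

#CD4641 is rgb(205, 70, 65).
Lerp each channel 62% toward 0:
  R: 205 − 127.1 = 77.9 → 78
  G: 70 − 43.4 = 26.6 → 27
  B: 65 + 0.62×(0−65) = 65 − 40.3 = 24.7 → 25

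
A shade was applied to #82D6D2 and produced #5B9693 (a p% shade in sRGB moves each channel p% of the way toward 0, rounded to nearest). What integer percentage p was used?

30%

#82D6D2 is rgb(130, 214, 210); #5B9693 is rgb(91, 150, 147).
On the G channel (widest range): 150 ≈ 214 + (p/100)(0 − 214), so p ≈ 100×(150 − 214)/(0 − 214) = -6400/-214 = 29.91.
p = 30 reproduces all three channels after rounding.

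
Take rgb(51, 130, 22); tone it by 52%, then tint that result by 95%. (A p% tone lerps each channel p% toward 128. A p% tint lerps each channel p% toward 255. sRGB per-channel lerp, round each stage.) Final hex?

Lerp each channel 52% toward 128:
  R: 51 + 40.04 = 91.04 → 91
  G: 130 + 0.52×(128−130) = 130 − 1.04 = 128.96 → 129
  B: 22 + 0.52×(128−22) = 22 + 55.12 = 77.12 → 77
After the tone: rgb(91, 129, 77) = #5b814d.
Per channel, c → c + 0.95(255 − c):
  R: 91 + 155.8 = 246.8 → 247
  G: 129 + 0.95×(255−129) = 129 + 119.7 = 248.7 → 249
  B: 77 + 0.95×(255−77) = 77 + 169.1 = 246.1 → 246
rgb(247, 249, 246) = #f7f9f6.

#f7f9f6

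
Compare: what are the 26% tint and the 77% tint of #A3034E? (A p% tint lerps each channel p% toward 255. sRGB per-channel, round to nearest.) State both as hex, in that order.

#A3034E is rgb(163, 3, 78).
26% tint:
  R: 163 + 23.92 = 186.92 → 187
  G: 3 + 65.52 = 68.52 → 69
  B: 78 + 46.02 = 124.02 → 124
  → #BB457C
77% tint:
  R: 163 + 70.84 = 233.84 → 234
  G: 3 + 194.04 = 197.04 → 197
  B: 78 + 0.77×(255−78) = 78 + 136.29 = 214.29 → 214
  → #EAC5D6

#BB457C, #EAC5D6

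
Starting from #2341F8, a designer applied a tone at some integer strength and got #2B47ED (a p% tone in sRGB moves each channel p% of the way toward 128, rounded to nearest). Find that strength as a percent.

#2341F8 is rgb(35, 65, 248); #2B47ED is rgb(43, 71, 237).
On the B channel (widest range): 237 ≈ 248 + (p/100)(128 − 248), so p ≈ 100×(237 − 248)/(128 − 248) = -1100/-120 = 9.17.
p = 9 reproduces all three channels after rounding.

9%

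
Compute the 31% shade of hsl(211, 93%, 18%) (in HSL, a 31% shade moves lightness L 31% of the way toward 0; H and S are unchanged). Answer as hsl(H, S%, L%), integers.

L moves 31% from 18 toward 0: 18 − 5.58 = 12.42 → 12.
H and S are unchanged.

hsl(211, 93%, 12%)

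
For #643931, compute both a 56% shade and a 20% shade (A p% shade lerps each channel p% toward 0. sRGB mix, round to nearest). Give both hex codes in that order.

#643931 is rgb(100, 57, 49).
56% shade:
  R: 100 + 0.56×(0−100) = 100 − 56 = 44 → 44
  G: 57 + 0.56×(0−57) = 57 − 31.92 = 25.08 → 25
  B: 49 + 0.56×(0−49) = 49 − 27.44 = 21.56 → 22
  → #2C1916
20% shade:
  R: 100 − 20 = 80 → 80
  G: 57 + 0.2×(0−57) = 57 − 11.4 = 45.6 → 46
  B: 49 + 0.2×(0−49) = 49 − 9.8 = 39.2 → 39
  → #502E27

#2C1916, #502E27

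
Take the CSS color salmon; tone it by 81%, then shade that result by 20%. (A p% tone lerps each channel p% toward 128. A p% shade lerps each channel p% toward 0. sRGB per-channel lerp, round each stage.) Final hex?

CSS salmon is rgb(250, 128, 114).
An 81% tone moves each channel 81% toward 128:
  R: 250 + 0.81×(128−250) = 250 − 98.82 = 151.18 → 151
  G: 128 + 0.81×(128−128) = 128 + 0 = 128 → 128
  B: 114 + 0.81×(128−114) = 114 + 11.34 = 125.34 → 125
After the tone: rgb(151, 128, 125) = #97807D.
A 20% shade moves each channel 20% toward 0:
  R: 151 − 30.2 = 120.8 → 121
  G: 128 + 0.2×(0−128) = 128 − 25.6 = 102.4 → 102
  B: 125 + 0.2×(0−125) = 125 − 25 = 100 → 100
rgb(121, 102, 100) = #796664.

#796664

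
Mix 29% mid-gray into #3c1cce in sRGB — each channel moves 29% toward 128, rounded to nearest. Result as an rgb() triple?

#3c1cce is rgb(60, 28, 206).
Per channel, c → c + 0.29(128 − c):
  R: 60 + 0.29×(128−60) = 60 + 19.72 = 79.72 → 80
  G: 28 + 0.29×(128−28) = 28 + 29 = 57 → 57
  B: 206 + 0.29×(128−206) = 206 − 22.62 = 183.38 → 183

rgb(80, 57, 183)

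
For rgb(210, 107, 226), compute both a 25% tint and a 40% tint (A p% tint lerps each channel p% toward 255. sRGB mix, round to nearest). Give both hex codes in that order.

25% tint:
  R: 210 + 11.25 = 221.25 → 221
  G: 107 + 0.25×(255−107) = 107 + 37 = 144 → 144
  B: 226 + 0.25×(255−226) = 226 + 7.25 = 233.25 → 233
  → #DD90E9
40% tint:
  R: 210 + 0.4×(255−210) = 210 + 18 = 228 → 228
  G: 107 + 0.4×(255−107) = 107 + 59.2 = 166.2 → 166
  B: 226 + 0.4×(255−226) = 226 + 11.6 = 237.6 → 238
  → #E4A6EE

#DD90E9, #E4A6EE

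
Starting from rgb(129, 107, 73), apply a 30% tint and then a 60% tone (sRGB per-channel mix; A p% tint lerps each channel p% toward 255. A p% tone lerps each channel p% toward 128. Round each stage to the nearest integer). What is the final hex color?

Lerp each channel 30% toward 255:
  R: 129 + 0.3×(255−129) = 129 + 37.8 = 166.8 → 167
  G: 107 + 44.4 = 151.4 → 151
  B: 73 + 0.3×(255−73) = 73 + 54.6 = 127.6 → 128
After the tint: rgb(167, 151, 128) = #A79780.
Per channel, c → c + 0.6(128 − c):
  R: 167 + 0.6×(128−167) = 167 − 23.4 = 143.6 → 144
  G: 151 − 13.8 = 137.2 → 137
  B: 128 + 0.6×(128−128) = 128 + 0 = 128 → 128
rgb(144, 137, 128) = #908980.

#908980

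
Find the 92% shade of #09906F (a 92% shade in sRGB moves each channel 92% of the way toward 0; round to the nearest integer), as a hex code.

#09906F is rgb(9, 144, 111).
Lerp each channel 92% toward 0:
  R: 9 − 8.28 = 0.72 → 1
  G: 144 + 0.92×(0−144) = 144 − 132.48 = 11.52 → 12
  B: 111 + 0.92×(0−111) = 111 − 102.12 = 8.88 → 9
rgb(1, 12, 9) = #010C09.

#010C09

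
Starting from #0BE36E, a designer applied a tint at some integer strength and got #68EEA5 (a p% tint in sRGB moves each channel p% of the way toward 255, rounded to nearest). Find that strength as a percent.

38%

#0BE36E is rgb(11, 227, 110); #68EEA5 is rgb(104, 238, 165).
On the R channel (widest range): 104 ≈ 11 + (p/100)(255 − 11), so p ≈ 100×(104 − 11)/(255 − 11) = 9300/244 = 38.11.
p = 38 reproduces all three channels after rounding.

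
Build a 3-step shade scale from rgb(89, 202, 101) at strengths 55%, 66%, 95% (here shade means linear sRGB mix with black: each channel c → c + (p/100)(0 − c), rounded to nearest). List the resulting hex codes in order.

#285B2D, #1E4522, #040A05

55%: (89 − 48.95 = 40.05→40, 202 − 111.1 = 90.9→91, 101 − 55.55 = 45.45→45) → #285B2D
66%: (89 − 58.74 = 30.26→30, 202 − 133.32 = 68.68→69, 101 − 66.66 = 34.34→34) → #1E4522
95%: (89 − 84.55 = 4.45→4, 202 − 191.9 = 10.1→10, 101 − 95.95 = 5.05→5) → #040A05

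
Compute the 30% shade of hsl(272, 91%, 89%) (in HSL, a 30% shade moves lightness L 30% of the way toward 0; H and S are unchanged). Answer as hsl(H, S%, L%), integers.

hsl(272, 91%, 62%)

L moves 30% from 89 toward 0: 89 − 26.7 = 62.3 → 62.
H and S are unchanged.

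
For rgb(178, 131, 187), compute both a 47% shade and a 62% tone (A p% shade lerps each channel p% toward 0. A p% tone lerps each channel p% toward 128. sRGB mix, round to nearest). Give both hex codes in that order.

47% shade:
  R: 178 + 0.47×(0−178) = 178 − 83.66 = 94.34 → 94
  G: 131 − 61.57 = 69.43 → 69
  B: 187 + 0.47×(0−187) = 187 − 87.89 = 99.11 → 99
  → #5E4563
62% tone:
  R: 178 + 0.62×(128−178) = 178 − 31 = 147 → 147
  G: 131 + 0.62×(128−131) = 131 − 1.86 = 129.14 → 129
  B: 187 − 36.58 = 150.42 → 150
  → #938196

#5E4563, #938196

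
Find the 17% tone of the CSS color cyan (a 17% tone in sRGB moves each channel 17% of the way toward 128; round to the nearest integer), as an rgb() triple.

rgb(22, 233, 233)

CSS cyan is rgb(0, 255, 255).
A 17% tone moves each channel 17% toward 128:
  R: 0 + 21.76 = 21.76 → 22
  G: 255 + 0.17×(128−255) = 255 − 21.59 = 233.41 → 233
  B: 255 − 21.59 = 233.41 → 233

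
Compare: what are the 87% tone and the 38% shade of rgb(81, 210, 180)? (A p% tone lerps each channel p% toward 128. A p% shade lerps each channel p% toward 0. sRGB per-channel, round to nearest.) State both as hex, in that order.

87% tone:
  R: 81 + 40.89 = 121.89 → 122
  G: 210 + 0.87×(128−210) = 210 − 71.34 = 138.66 → 139
  B: 180 + 0.87×(128−180) = 180 − 45.24 = 134.76 → 135
  → #7a8b87
38% shade:
  R: 81 − 30.78 = 50.22 → 50
  G: 210 − 79.8 = 130.2 → 130
  B: 180 − 68.4 = 111.6 → 112
  → #328270

#7a8b87, #328270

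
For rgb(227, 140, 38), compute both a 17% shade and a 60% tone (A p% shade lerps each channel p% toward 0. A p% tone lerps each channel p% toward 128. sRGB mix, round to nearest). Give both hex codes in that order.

#BC7420, #A8855C

17% shade:
  R: 227 + 0.17×(0−227) = 227 − 38.59 = 188.41 → 188
  G: 140 + 0.17×(0−140) = 140 − 23.8 = 116.2 → 116
  B: 38 + 0.17×(0−38) = 38 − 6.46 = 31.54 → 32
  → #BC7420
60% tone:
  R: 227 − 59.4 = 167.6 → 168
  G: 140 + 0.6×(128−140) = 140 − 7.2 = 132.8 → 133
  B: 38 + 54 = 92 → 92
  → #A8855C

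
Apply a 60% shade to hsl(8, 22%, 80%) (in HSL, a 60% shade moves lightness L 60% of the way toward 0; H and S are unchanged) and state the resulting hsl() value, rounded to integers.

L moves 60% from 80 toward 0: 80 − 48 = 32 → 32.
H and S are unchanged.

hsl(8, 22%, 32%)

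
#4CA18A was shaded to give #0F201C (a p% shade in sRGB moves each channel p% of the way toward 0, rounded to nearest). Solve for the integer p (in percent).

80%

#4CA18A is rgb(76, 161, 138); #0F201C is rgb(15, 32, 28).
On the G channel (widest range): 32 ≈ 161 + (p/100)(0 − 161), so p ≈ 100×(32 − 161)/(0 − 161) = -12900/-161 = 80.12.
p = 80 reproduces all three channels after rounding.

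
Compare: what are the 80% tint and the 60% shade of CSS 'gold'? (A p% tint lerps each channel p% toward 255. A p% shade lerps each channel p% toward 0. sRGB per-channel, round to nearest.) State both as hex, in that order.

#FFF7CC, #665600

CSS gold is rgb(255, 215, 0).
80% tint:
  R: 255 + 0.8×(255−255) = 255 + 0 = 255 → 255
  G: 215 + 32 = 247 → 247
  B: 0 + 0.8×(255−0) = 0 + 204 = 204 → 204
  → #FFF7CC
60% shade:
  R: 255 − 153 = 102 → 102
  G: 215 + 0.6×(0−215) = 215 − 129 = 86 → 86
  B: 0 + 0.6×(0−0) = 0 + 0 = 0 → 0
  → #665600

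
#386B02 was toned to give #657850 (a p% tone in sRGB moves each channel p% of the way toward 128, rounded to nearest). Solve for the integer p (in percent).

#386B02 is rgb(56, 107, 2); #657850 is rgb(101, 120, 80).
On the B channel (widest range): 80 ≈ 2 + (p/100)(128 − 2), so p ≈ 100×(80 − 2)/(128 − 2) = 7800/126 = 61.90.
p = 62 reproduces all three channels after rounding.

62%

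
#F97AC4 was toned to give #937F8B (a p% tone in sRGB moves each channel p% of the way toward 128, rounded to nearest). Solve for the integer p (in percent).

#F97AC4 is rgb(249, 122, 196); #937F8B is rgb(147, 127, 139).
On the R channel (widest range): 147 ≈ 249 + (p/100)(128 − 249), so p ≈ 100×(147 − 249)/(128 − 249) = -10200/-121 = 84.30.
p = 84 reproduces all three channels after rounding.

84%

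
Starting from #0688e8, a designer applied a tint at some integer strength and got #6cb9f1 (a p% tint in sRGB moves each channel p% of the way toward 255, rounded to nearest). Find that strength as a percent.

#0688e8 is rgb(6, 136, 232); #6cb9f1 is rgb(108, 185, 241).
On the R channel (widest range): 108 ≈ 6 + (p/100)(255 − 6), so p ≈ 100×(108 − 6)/(255 − 6) = 10200/249 = 40.96.
p = 41 reproduces all three channels after rounding.

41%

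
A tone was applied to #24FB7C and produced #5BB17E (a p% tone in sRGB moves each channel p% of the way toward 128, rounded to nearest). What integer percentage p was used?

60%

#24FB7C is rgb(36, 251, 124); #5BB17E is rgb(91, 177, 126).
On the G channel (widest range): 177 ≈ 251 + (p/100)(128 − 251), so p ≈ 100×(177 − 251)/(128 − 251) = -7400/-123 = 60.16.
p = 60 reproduces all three channels after rounding.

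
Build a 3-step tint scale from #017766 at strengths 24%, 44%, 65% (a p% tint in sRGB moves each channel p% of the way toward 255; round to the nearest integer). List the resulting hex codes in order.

#3e988b, #71b3a9, #a6cfc9

#017766 is rgb(1, 119, 102).
24%: (1 + 60.96 = 61.96→62, 119 + 32.64 = 151.64→152, 102 + 36.72 = 138.72→139) → #3e988b
44%: (1 + 111.76 = 112.76→113, 119 + 59.84 = 178.84→179, 102 + 67.32 = 169.32→169) → #71b3a9
65%: (1 + 165.1 = 166.1→166, 119 + 88.4 = 207.4→207, 102 + 99.45 = 201.45→201) → #a6cfc9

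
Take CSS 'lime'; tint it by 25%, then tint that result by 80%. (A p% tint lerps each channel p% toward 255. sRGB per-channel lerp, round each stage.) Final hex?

CSS lime is rgb(0, 255, 0).
A 25% tint moves each channel 25% toward 255:
  R: 0 + 0.25×(255−0) = 0 + 63.75 = 63.75 → 64
  G: 255 + 0 = 255 → 255
  B: 0 + 0.25×(255−0) = 0 + 63.75 = 63.75 → 64
After the tint: rgb(64, 255, 64) = #40FF40.
Per channel, c → c + 0.8(255 − c):
  R: 64 + 152.8 = 216.8 → 217
  G: 255 + 0.8×(255−255) = 255 + 0 = 255 → 255
  B: 64 + 152.8 = 216.8 → 217
rgb(217, 255, 217) = #D9FFD9.

#D9FFD9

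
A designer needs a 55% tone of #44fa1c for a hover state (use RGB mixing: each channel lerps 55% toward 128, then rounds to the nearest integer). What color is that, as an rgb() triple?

rgb(101, 183, 83)

#44fa1c is rgb(68, 250, 28).
A 55% tone moves each channel 55% toward 128:
  R: 68 + 33 = 101 → 101
  G: 250 + 0.55×(128−250) = 250 − 67.1 = 182.9 → 183
  B: 28 + 0.55×(128−28) = 28 + 55 = 83 → 83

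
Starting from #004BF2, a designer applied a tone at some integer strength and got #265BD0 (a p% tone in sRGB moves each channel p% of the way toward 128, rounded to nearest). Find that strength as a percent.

30%

#004BF2 is rgb(0, 75, 242); #265BD0 is rgb(38, 91, 208).
On the R channel (widest range): 38 ≈ 0 + (p/100)(128 − 0), so p ≈ 100×(38 − 0)/(128 − 0) = 3800/128 = 29.69.
p = 30 reproduces all three channels after rounding.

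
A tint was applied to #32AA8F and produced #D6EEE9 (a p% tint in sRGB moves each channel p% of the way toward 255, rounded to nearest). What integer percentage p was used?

#32AA8F is rgb(50, 170, 143); #D6EEE9 is rgb(214, 238, 233).
On the R channel (widest range): 214 ≈ 50 + (p/100)(255 − 50), so p ≈ 100×(214 − 50)/(255 − 50) = 16400/205 = 80.00.
p = 80 reproduces all three channels after rounding.

80%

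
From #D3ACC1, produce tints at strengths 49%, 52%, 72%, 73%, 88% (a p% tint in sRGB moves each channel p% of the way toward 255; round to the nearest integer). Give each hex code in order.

#E9D5DF, #EAD7E1, #F3E8EE, #F3E9EE, #FAF5F8

#D3ACC1 is rgb(211, 172, 193).
49%: (211 + 21.56 = 232.56→233, 172 + 40.67 = 212.67→213, 193 + 30.38 = 223.38→223) → #E9D5DF
52%: (211 + 22.88 = 233.88→234, 172 + 43.16 = 215.16→215, 193 + 32.24 = 225.24→225) → #EAD7E1
72%: (211 + 31.68 = 242.68→243, 172 + 59.76 = 231.76→232, 193 + 44.64 = 237.64→238) → #F3E8EE
73%: (211 + 32.12 = 243.12→243, 172 + 60.59 = 232.59→233, 193 + 45.26 = 238.26→238) → #F3E9EE
88%: (211 + 38.72 = 249.72→250, 172 + 73.04 = 245.04→245, 193 + 54.56 = 247.56→248) → #FAF5F8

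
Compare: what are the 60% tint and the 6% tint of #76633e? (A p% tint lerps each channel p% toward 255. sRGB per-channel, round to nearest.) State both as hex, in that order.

#c8c1b2, #7e6c4a

#76633e is rgb(118, 99, 62).
60% tint:
  R: 118 + 82.2 = 200.2 → 200
  G: 99 + 93.6 = 192.6 → 193
  B: 62 + 0.6×(255−62) = 62 + 115.8 = 177.8 → 178
  → #c8c1b2
6% tint:
  R: 118 + 0.06×(255−118) = 118 + 8.22 = 126.22 → 126
  G: 99 + 0.06×(255−99) = 99 + 9.36 = 108.36 → 108
  B: 62 + 0.06×(255−62) = 62 + 11.58 = 73.58 → 74
  → #7e6c4a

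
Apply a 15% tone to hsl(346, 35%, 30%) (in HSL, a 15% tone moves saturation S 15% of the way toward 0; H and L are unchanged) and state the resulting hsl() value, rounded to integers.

hsl(346, 30%, 30%)

S moves 15% from 35 toward 0: 35 − 5.25 = 29.75 → 30.
H and L are unchanged.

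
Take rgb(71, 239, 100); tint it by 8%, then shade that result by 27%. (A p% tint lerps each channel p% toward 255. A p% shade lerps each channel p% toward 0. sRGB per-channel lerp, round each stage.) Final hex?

#3faf52

Per channel, c → c + 0.08(255 − c):
  R: 71 + 0.08×(255−71) = 71 + 14.72 = 85.72 → 86
  G: 239 + 1.28 = 240.28 → 240
  B: 100 + 12.4 = 112.4 → 112
After the tint: rgb(86, 240, 112) = #56f070.
Lerp each channel 27% toward 0:
  R: 86 + 0.27×(0−86) = 86 − 23.22 = 62.78 → 63
  G: 240 − 64.8 = 175.2 → 175
  B: 112 + 0.27×(0−112) = 112 − 30.24 = 81.76 → 82
rgb(63, 175, 82) = #3faf52.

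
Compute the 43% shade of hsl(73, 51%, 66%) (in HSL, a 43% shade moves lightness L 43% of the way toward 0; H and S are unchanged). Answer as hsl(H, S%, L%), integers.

L moves 43% from 66 toward 0: 66 − 28.38 = 37.62 → 38.
H and S are unchanged.

hsl(73, 51%, 38%)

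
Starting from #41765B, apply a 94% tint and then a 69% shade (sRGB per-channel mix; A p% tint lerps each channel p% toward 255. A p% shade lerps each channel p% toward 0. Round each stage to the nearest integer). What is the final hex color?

#4C4D4C

#41765B is rgb(65, 118, 91).
Per channel, c → c + 0.94(255 − c):
  R: 65 + 178.6 = 243.6 → 244
  G: 118 + 0.94×(255−118) = 118 + 128.78 = 246.78 → 247
  B: 91 + 0.94×(255−91) = 91 + 154.16 = 245.16 → 245
After the tint: rgb(244, 247, 245) = #F4F7F5.
A 69% shade moves each channel 69% toward 0:
  R: 244 + 0.69×(0−244) = 244 − 168.36 = 75.64 → 76
  G: 247 − 170.43 = 76.57 → 77
  B: 245 + 0.69×(0−245) = 245 − 169.05 = 75.95 → 76
rgb(76, 77, 76) = #4C4D4C.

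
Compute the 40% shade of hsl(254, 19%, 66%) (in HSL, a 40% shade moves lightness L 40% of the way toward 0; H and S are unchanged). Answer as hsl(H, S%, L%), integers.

hsl(254, 19%, 40%)

L moves 40% from 66 toward 0: 66 − 26.4 = 39.6 → 40.
H and S are unchanged.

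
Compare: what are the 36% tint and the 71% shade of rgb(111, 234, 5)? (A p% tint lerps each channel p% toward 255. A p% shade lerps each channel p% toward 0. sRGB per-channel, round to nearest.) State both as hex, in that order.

36% tint:
  R: 111 + 51.84 = 162.84 → 163
  G: 234 + 7.56 = 241.56 → 242
  B: 5 + 0.36×(255−5) = 5 + 90 = 95 → 95
  → #A3F25F
71% shade:
  R: 111 − 78.81 = 32.19 → 32
  G: 234 + 0.71×(0−234) = 234 − 166.14 = 67.86 → 68
  B: 5 + 0.71×(0−5) = 5 − 3.55 = 1.45 → 1
  → #204401

#A3F25F, #204401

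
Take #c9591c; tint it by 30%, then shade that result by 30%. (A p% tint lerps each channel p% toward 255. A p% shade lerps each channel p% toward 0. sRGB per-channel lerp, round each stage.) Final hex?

#c9591c is rgb(201, 89, 28).
Lerp each channel 30% toward 255:
  R: 201 + 16.2 = 217.2 → 217
  G: 89 + 0.3×(255−89) = 89 + 49.8 = 138.8 → 139
  B: 28 + 68.1 = 96.1 → 96
After the tint: rgb(217, 139, 96) = #d98b60.
A 30% shade moves each channel 30% toward 0:
  R: 217 + 0.3×(0−217) = 217 − 65.1 = 151.9 → 152
  G: 139 + 0.3×(0−139) = 139 − 41.7 = 97.3 → 97
  B: 96 + 0.3×(0−96) = 96 − 28.8 = 67.2 → 67
rgb(152, 97, 67) = #986143.

#986143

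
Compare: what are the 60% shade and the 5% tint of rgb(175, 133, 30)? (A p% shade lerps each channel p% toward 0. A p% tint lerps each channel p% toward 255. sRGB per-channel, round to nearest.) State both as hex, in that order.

#46350C, #B38B29

60% shade:
  R: 175 − 105 = 70 → 70
  G: 133 − 79.8 = 53.2 → 53
  B: 30 − 18 = 12 → 12
  → #46350C
5% tint:
  R: 175 + 4 = 179 → 179
  G: 133 + 0.05×(255−133) = 133 + 6.1 = 139.1 → 139
  B: 30 + 11.25 = 41.25 → 41
  → #B38B29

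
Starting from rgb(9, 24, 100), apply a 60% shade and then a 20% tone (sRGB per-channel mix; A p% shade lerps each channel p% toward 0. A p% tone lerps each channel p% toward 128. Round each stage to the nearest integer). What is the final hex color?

#1D223A

A 60% shade moves each channel 60% toward 0:
  R: 9 − 5.4 = 3.6 → 4
  G: 24 + 0.6×(0−24) = 24 − 14.4 = 9.6 → 10
  B: 100 + 0.6×(0−100) = 100 − 60 = 40 → 40
After the shade: rgb(4, 10, 40) = #040A28.
Lerp each channel 20% toward 128:
  R: 4 + 24.8 = 28.8 → 29
  G: 10 + 0.2×(128−10) = 10 + 23.6 = 33.6 → 34
  B: 40 + 17.6 = 57.6 → 58
rgb(29, 34, 58) = #1D223A.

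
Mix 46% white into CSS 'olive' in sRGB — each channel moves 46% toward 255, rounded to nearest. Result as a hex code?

#baba75

CSS olive is rgb(128, 128, 0).
A 46% tint moves each channel 46% toward 255:
  R: 128 + 0.46×(255−128) = 128 + 58.42 = 186.42 → 186
  G: 128 + 0.46×(255−128) = 128 + 58.42 = 186.42 → 186
  B: 0 + 0.46×(255−0) = 0 + 117.3 = 117.3 → 117
rgb(186, 186, 117) = #baba75.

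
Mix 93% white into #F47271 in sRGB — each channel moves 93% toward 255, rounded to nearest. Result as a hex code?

#F47271 is rgb(244, 114, 113).
Lerp each channel 93% toward 255:
  R: 244 + 0.93×(255−244) = 244 + 10.23 = 254.23 → 254
  G: 114 + 0.93×(255−114) = 114 + 131.13 = 245.13 → 245
  B: 113 + 132.06 = 245.06 → 245
rgb(254, 245, 245) = #FEF5F5.

#FEF5F5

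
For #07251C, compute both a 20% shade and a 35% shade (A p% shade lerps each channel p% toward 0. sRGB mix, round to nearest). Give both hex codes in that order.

#061E16, #051812

#07251C is rgb(7, 37, 28).
20% shade:
  R: 7 − 1.4 = 5.6 → 6
  G: 37 − 7.4 = 29.6 → 30
  B: 28 − 5.6 = 22.4 → 22
  → #061E16
35% shade:
  R: 7 + 0.35×(0−7) = 7 − 2.45 = 4.55 → 5
  G: 37 + 0.35×(0−37) = 37 − 12.95 = 24.05 → 24
  B: 28 − 9.8 = 18.2 → 18
  → #051812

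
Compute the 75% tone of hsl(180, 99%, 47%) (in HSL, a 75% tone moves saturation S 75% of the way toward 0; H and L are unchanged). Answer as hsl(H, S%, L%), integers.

S moves 75% from 99 toward 0: 99 − 74.25 = 24.75 → 25.
H and L are unchanged.

hsl(180, 25%, 47%)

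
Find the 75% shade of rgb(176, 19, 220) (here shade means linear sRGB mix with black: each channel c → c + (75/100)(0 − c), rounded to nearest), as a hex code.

A 75% shade moves each channel 75% toward 0:
  R: 176 + 0.75×(0−176) = 176 − 132 = 44 → 44
  G: 19 − 14.25 = 4.75 → 5
  B: 220 + 0.75×(0−220) = 220 − 165 = 55 → 55
rgb(44, 5, 55) = #2c0537.

#2c0537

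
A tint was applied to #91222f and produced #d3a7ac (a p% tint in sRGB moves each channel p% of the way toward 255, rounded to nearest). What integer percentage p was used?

#91222f is rgb(145, 34, 47); #d3a7ac is rgb(211, 167, 172).
On the G channel (widest range): 167 ≈ 34 + (p/100)(255 − 34), so p ≈ 100×(167 − 34)/(255 − 34) = 13300/221 = 60.18.
p = 60 reproduces all three channels after rounding.

60%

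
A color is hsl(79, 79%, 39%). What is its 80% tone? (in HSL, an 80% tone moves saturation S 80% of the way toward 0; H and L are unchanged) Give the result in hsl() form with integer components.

hsl(79, 16%, 39%)

S moves 80% from 79 toward 0: 79 − 63.2 = 15.8 → 16.
H and L are unchanged.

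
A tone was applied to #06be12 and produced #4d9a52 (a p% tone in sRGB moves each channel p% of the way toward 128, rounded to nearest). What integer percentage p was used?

#06be12 is rgb(6, 190, 18); #4d9a52 is rgb(77, 154, 82).
On the R channel (widest range): 77 ≈ 6 + (p/100)(128 − 6), so p ≈ 100×(77 − 6)/(128 − 6) = 7100/122 = 58.20.
p = 58 reproduces all three channels after rounding.

58%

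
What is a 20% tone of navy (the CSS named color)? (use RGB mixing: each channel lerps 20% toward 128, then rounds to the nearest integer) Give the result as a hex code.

CSS navy is rgb(0, 0, 128).
Lerp each channel 20% toward 128:
  R: 0 + 25.6 = 25.6 → 26
  G: 0 + 0.2×(128−0) = 0 + 25.6 = 25.6 → 26
  B: 128 + 0 = 128 → 128
rgb(26, 26, 128) = #1A1A80.

#1A1A80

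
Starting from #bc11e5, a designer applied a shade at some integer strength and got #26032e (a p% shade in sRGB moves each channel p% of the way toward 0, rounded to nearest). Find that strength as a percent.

#bc11e5 is rgb(188, 17, 229); #26032e is rgb(38, 3, 46).
On the B channel (widest range): 46 ≈ 229 + (p/100)(0 − 229), so p ≈ 100×(46 − 229)/(0 − 229) = -18300/-229 = 79.91.
p = 80 reproduces all three channels after rounding.

80%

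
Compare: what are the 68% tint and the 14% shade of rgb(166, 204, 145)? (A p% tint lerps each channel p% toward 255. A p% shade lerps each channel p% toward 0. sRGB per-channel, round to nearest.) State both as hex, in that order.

68% tint:
  R: 166 + 60.52 = 226.52 → 227
  G: 204 + 0.68×(255−204) = 204 + 34.68 = 238.68 → 239
  B: 145 + 74.8 = 219.8 → 220
  → #E3EFDC
14% shade:
  R: 166 − 23.24 = 142.76 → 143
  G: 204 − 28.56 = 175.44 → 175
  B: 145 + 0.14×(0−145) = 145 − 20.3 = 124.7 → 125
  → #8FAF7D

#E3EFDC, #8FAF7D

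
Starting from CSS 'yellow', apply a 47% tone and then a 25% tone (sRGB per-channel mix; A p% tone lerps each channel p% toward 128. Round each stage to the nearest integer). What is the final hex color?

CSS yellow is rgb(255, 255, 0).
A 47% tone moves each channel 47% toward 128:
  R: 255 − 59.69 = 195.31 → 195
  G: 255 + 0.47×(128−255) = 255 − 59.69 = 195.31 → 195
  B: 0 + 60.16 = 60.16 → 60
After the tone: rgb(195, 195, 60) = #C3C33C.
A 25% tone moves each channel 25% toward 128:
  R: 195 − 16.75 = 178.25 → 178
  G: 195 + 0.25×(128−195) = 195 − 16.75 = 178.25 → 178
  B: 60 + 17 = 77 → 77
rgb(178, 178, 77) = #B2B24D.

#B2B24D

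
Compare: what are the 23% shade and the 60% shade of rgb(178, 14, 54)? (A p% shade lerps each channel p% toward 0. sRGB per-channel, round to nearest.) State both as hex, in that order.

23% shade:
  R: 178 − 40.94 = 137.06 → 137
  G: 14 + 0.23×(0−14) = 14 − 3.22 = 10.78 → 11
  B: 54 + 0.23×(0−54) = 54 − 12.42 = 41.58 → 42
  → #890b2a
60% shade:
  R: 178 − 106.8 = 71.2 → 71
  G: 14 + 0.6×(0−14) = 14 − 8.4 = 5.6 → 6
  B: 54 + 0.6×(0−54) = 54 − 32.4 = 21.6 → 22
  → #470616

#890b2a, #470616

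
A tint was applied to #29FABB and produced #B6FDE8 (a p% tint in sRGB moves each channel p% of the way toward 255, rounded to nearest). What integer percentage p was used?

#29FABB is rgb(41, 250, 187); #B6FDE8 is rgb(182, 253, 232).
On the R channel (widest range): 182 ≈ 41 + (p/100)(255 − 41), so p ≈ 100×(182 − 41)/(255 − 41) = 14100/214 = 65.89.
p = 66 reproduces all three channels after rounding.

66%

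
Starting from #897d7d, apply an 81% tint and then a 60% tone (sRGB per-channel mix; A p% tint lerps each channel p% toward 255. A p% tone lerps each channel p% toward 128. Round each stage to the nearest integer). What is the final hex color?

#aaa9a9

#897d7d is rgb(137, 125, 125).
Lerp each channel 81% toward 255:
  R: 137 + 95.58 = 232.58 → 233
  G: 125 + 0.81×(255−125) = 125 + 105.3 = 230.3 → 230
  B: 125 + 0.81×(255−125) = 125 + 105.3 = 230.3 → 230
After the tint: rgb(233, 230, 230) = #e9e6e6.
A 60% tone moves each channel 60% toward 128:
  R: 233 + 0.6×(128−233) = 233 − 63 = 170 → 170
  G: 230 + 0.6×(128−230) = 230 − 61.2 = 168.8 → 169
  B: 230 + 0.6×(128−230) = 230 − 61.2 = 168.8 → 169
rgb(170, 169, 169) = #aaa9a9.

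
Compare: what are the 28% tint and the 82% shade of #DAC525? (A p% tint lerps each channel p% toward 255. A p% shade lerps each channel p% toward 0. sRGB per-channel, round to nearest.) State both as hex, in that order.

#DAC525 is rgb(218, 197, 37).
28% tint:
  R: 218 + 0.28×(255−218) = 218 + 10.36 = 228.36 → 228
  G: 197 + 0.28×(255−197) = 197 + 16.24 = 213.24 → 213
  B: 37 + 0.28×(255−37) = 37 + 61.04 = 98.04 → 98
  → #E4D562
82% shade:
  R: 218 + 0.82×(0−218) = 218 − 178.76 = 39.24 → 39
  G: 197 − 161.54 = 35.46 → 35
  B: 37 + 0.82×(0−37) = 37 − 30.34 = 6.66 → 7
  → #272307

#E4D562, #272307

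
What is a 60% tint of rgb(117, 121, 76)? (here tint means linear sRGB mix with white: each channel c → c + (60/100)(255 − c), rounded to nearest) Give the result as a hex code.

#C8C9B7

A 60% tint moves each channel 60% toward 255:
  R: 117 + 82.8 = 199.8 → 200
  G: 121 + 0.6×(255−121) = 121 + 80.4 = 201.4 → 201
  B: 76 + 107.4 = 183.4 → 183
rgb(200, 201, 183) = #C8C9B7.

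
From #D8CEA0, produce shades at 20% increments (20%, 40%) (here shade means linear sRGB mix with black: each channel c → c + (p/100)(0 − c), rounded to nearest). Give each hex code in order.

#ADA580, #827C60

#D8CEA0 is rgb(216, 206, 160).
20%: (216 − 43.2 = 172.8→173, 206 − 41.2 = 164.8→165, 160 − 32 = 128→128) → #ADA580
40%: (216 − 86.4 = 129.6→130, 206 − 82.4 = 123.6→124, 160 − 64 = 96→96) → #827C60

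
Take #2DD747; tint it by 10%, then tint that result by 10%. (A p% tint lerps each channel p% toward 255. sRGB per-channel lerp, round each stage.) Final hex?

#55DF6A

#2DD747 is rgb(45, 215, 71).
A 10% tint moves each channel 10% toward 255:
  R: 45 + 0.1×(255−45) = 45 + 21 = 66 → 66
  G: 215 + 0.1×(255−215) = 215 + 4 = 219 → 219
  B: 71 + 0.1×(255−71) = 71 + 18.4 = 89.4 → 89
After the tint: rgb(66, 219, 89) = #42DB59.
Lerp each channel 10% toward 255:
  R: 66 + 0.1×(255−66) = 66 + 18.9 = 84.9 → 85
  G: 219 + 3.6 = 222.6 → 223
  B: 89 + 0.1×(255−89) = 89 + 16.6 = 105.6 → 106
rgb(85, 223, 106) = #55DF6A.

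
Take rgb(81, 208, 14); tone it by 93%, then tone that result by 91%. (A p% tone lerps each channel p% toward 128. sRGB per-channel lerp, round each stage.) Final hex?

Per channel, c → c + 0.93(128 − c):
  R: 81 + 0.93×(128−81) = 81 + 43.71 = 124.71 → 125
  G: 208 + 0.93×(128−208) = 208 − 74.4 = 133.6 → 134
  B: 14 + 0.93×(128−14) = 14 + 106.02 = 120.02 → 120
After the tone: rgb(125, 134, 120) = #7d8678.
Per channel, c → c + 0.91(128 − c):
  R: 125 + 0.91×(128−125) = 125 + 2.73 = 127.73 → 128
  G: 134 + 0.91×(128−134) = 134 − 5.46 = 128.54 → 129
  B: 120 + 0.91×(128−120) = 120 + 7.28 = 127.28 → 127
rgb(128, 129, 127) = #80817f.

#80817f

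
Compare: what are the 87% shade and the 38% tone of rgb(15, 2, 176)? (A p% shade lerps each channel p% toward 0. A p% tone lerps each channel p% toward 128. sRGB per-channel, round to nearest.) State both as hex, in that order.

#020017, #3a329e

87% shade:
  R: 15 + 0.87×(0−15) = 15 − 13.05 = 1.95 → 2
  G: 2 + 0.87×(0−2) = 2 − 1.74 = 0.26 → 0
  B: 176 − 153.12 = 22.88 → 23
  → #020017
38% tone:
  R: 15 + 0.38×(128−15) = 15 + 42.94 = 57.94 → 58
  G: 2 + 0.38×(128−2) = 2 + 47.88 = 49.88 → 50
  B: 176 + 0.38×(128−176) = 176 − 18.24 = 157.76 → 158
  → #3a329e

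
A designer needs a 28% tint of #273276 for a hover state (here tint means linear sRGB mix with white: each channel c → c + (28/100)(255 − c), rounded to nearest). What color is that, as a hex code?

#273276 is rgb(39, 50, 118).
A 28% tint moves each channel 28% toward 255:
  R: 39 + 60.48 = 99.48 → 99
  G: 50 + 57.4 = 107.4 → 107
  B: 118 + 0.28×(255−118) = 118 + 38.36 = 156.36 → 156
rgb(99, 107, 156) = #636b9c.

#636b9c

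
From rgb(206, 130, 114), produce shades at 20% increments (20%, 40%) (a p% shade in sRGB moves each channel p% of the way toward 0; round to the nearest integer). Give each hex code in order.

20%: (206 − 41.2 = 164.8→165, 130 − 26 = 104→104, 114 − 22.8 = 91.2→91) → #a5685b
40%: (206 − 82.4 = 123.6→124, 130 − 52 = 78→78, 114 − 45.6 = 68.4→68) → #7c4e44

#a5685b, #7c4e44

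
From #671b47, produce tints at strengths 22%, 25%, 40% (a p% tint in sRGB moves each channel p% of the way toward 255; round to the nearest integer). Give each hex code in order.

#884d6f, #8d5475, #a47691

#671b47 is rgb(103, 27, 71).
22%: (103 + 33.44 = 136.44→136, 27 + 50.16 = 77.16→77, 71 + 40.48 = 111.48→111) → #884d6f
25%: (103 + 38 = 141→141, 27 + 57 = 84→84, 71 + 46 = 117→117) → #8d5475
40%: (103 + 60.8 = 163.8→164, 27 + 91.2 = 118.2→118, 71 + 73.6 = 144.6→145) → #a47691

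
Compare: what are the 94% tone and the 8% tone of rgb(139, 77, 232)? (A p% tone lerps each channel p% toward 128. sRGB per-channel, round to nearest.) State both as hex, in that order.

#817d86, #8a51e0

94% tone:
  R: 139 − 10.34 = 128.66 → 129
  G: 77 + 0.94×(128−77) = 77 + 47.94 = 124.94 → 125
  B: 232 − 97.76 = 134.24 → 134
  → #817d86
8% tone:
  R: 139 + 0.08×(128−139) = 139 − 0.88 = 138.12 → 138
  G: 77 + 0.08×(128−77) = 77 + 4.08 = 81.08 → 81
  B: 232 + 0.08×(128−232) = 232 − 8.32 = 223.68 → 224
  → #8a51e0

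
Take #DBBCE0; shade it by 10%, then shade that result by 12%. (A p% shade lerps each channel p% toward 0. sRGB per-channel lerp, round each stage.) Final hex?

#DBBCE0 is rgb(219, 188, 224).
A 10% shade moves each channel 10% toward 0:
  R: 219 − 21.9 = 197.1 → 197
  G: 188 − 18.8 = 169.2 → 169
  B: 224 − 22.4 = 201.6 → 202
After the shade: rgb(197, 169, 202) = #C5A9CA.
A 12% shade moves each channel 12% toward 0:
  R: 197 + 0.12×(0−197) = 197 − 23.64 = 173.36 → 173
  G: 169 + 0.12×(0−169) = 169 − 20.28 = 148.72 → 149
  B: 202 − 24.24 = 177.76 → 178
rgb(173, 149, 178) = #AD95B2.

#AD95B2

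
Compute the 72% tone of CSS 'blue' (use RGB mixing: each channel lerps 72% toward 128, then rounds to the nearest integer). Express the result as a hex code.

CSS blue is rgb(0, 0, 255).
A 72% tone moves each channel 72% toward 128:
  R: 0 + 92.16 = 92.16 → 92
  G: 0 + 0.72×(128−0) = 0 + 92.16 = 92.16 → 92
  B: 255 + 0.72×(128−255) = 255 − 91.44 = 163.56 → 164
rgb(92, 92, 164) = #5C5CA4.

#5C5CA4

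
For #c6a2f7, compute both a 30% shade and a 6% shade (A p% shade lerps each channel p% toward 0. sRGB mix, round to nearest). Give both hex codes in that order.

#8b71ad, #ba98e8

#c6a2f7 is rgb(198, 162, 247).
30% shade:
  R: 198 − 59.4 = 138.6 → 139
  G: 162 − 48.6 = 113.4 → 113
  B: 247 + 0.3×(0−247) = 247 − 74.1 = 172.9 → 173
  → #8b71ad
6% shade:
  R: 198 − 11.88 = 186.12 → 186
  G: 162 + 0.06×(0−162) = 162 − 9.72 = 152.28 → 152
  B: 247 − 14.82 = 232.18 → 232
  → #ba98e8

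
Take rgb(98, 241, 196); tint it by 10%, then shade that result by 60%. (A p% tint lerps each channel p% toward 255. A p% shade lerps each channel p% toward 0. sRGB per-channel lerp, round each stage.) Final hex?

A 10% tint moves each channel 10% toward 255:
  R: 98 + 0.1×(255−98) = 98 + 15.7 = 113.7 → 114
  G: 241 + 1.4 = 242.4 → 242
  B: 196 + 0.1×(255−196) = 196 + 5.9 = 201.9 → 202
After the tint: rgb(114, 242, 202) = #72F2CA.
Lerp each channel 60% toward 0:
  R: 114 + 0.6×(0−114) = 114 − 68.4 = 45.6 → 46
  G: 242 + 0.6×(0−242) = 242 − 145.2 = 96.8 → 97
  B: 202 + 0.6×(0−202) = 202 − 121.2 = 80.8 → 81
rgb(46, 97, 81) = #2E6151.

#2E6151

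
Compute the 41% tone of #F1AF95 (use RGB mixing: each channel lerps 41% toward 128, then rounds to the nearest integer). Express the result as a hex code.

#C39C8C

#F1AF95 is rgb(241, 175, 149).
Per channel, c → c + 0.41(128 − c):
  R: 241 + 0.41×(128−241) = 241 − 46.33 = 194.67 → 195
  G: 175 + 0.41×(128−175) = 175 − 19.27 = 155.73 → 156
  B: 149 + 0.41×(128−149) = 149 − 8.61 = 140.39 → 140
rgb(195, 156, 140) = #C39C8C.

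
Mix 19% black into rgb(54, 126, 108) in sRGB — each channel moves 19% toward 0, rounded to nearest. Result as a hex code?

#2C6657

Per channel, c → c + 0.19(0 − c):
  R: 54 + 0.19×(0−54) = 54 − 10.26 = 43.74 → 44
  G: 126 + 0.19×(0−126) = 126 − 23.94 = 102.06 → 102
  B: 108 − 20.52 = 87.48 → 87
rgb(44, 102, 87) = #2C6657.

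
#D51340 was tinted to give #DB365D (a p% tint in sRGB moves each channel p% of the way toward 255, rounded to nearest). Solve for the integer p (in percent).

15%

#D51340 is rgb(213, 19, 64); #DB365D is rgb(219, 54, 93).
On the G channel (widest range): 54 ≈ 19 + (p/100)(255 − 19), so p ≈ 100×(54 − 19)/(255 − 19) = 3500/236 = 14.83.
p = 15 reproduces all three channels after rounding.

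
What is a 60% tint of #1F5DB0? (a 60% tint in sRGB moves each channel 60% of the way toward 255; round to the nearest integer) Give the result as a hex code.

#A5BEDF

#1F5DB0 is rgb(31, 93, 176).
Lerp each channel 60% toward 255:
  R: 31 + 134.4 = 165.4 → 165
  G: 93 + 97.2 = 190.2 → 190
  B: 176 + 47.4 = 223.4 → 223
rgb(165, 190, 223) = #A5BEDF.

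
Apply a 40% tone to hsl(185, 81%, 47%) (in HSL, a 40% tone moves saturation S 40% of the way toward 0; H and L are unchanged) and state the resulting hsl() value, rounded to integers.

S moves 40% from 81 toward 0: 81 − 32.4 = 48.6 → 49.
H and L are unchanged.

hsl(185, 49%, 47%)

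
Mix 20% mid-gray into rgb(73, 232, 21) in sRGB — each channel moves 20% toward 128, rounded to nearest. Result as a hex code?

#54D32A

A 20% tone moves each channel 20% toward 128:
  R: 73 + 0.2×(128−73) = 73 + 11 = 84 → 84
  G: 232 + 0.2×(128−232) = 232 − 20.8 = 211.2 → 211
  B: 21 + 0.2×(128−21) = 21 + 21.4 = 42.4 → 42
rgb(84, 211, 42) = #54D32A.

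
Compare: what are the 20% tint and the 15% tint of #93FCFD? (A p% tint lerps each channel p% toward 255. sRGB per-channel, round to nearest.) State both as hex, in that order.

#A9FDFD, #A3FCFD

#93FCFD is rgb(147, 252, 253).
20% tint:
  R: 147 + 0.2×(255−147) = 147 + 21.6 = 168.6 → 169
  G: 252 + 0.2×(255−252) = 252 + 0.6 = 252.6 → 253
  B: 253 + 0.4 = 253.4 → 253
  → #A9FDFD
15% tint:
  R: 147 + 0.15×(255−147) = 147 + 16.2 = 163.2 → 163
  G: 252 + 0.15×(255−252) = 252 + 0.45 = 252.45 → 252
  B: 253 + 0.3 = 253.3 → 253
  → #A3FCFD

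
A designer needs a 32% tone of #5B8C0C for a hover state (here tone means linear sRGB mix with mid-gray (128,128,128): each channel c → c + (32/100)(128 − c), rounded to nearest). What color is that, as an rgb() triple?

#5B8C0C is rgb(91, 140, 12).
Per channel, c → c + 0.32(128 − c):
  R: 91 + 0.32×(128−91) = 91 + 11.84 = 102.84 → 103
  G: 140 − 3.84 = 136.16 → 136
  B: 12 + 0.32×(128−12) = 12 + 37.12 = 49.12 → 49

rgb(103, 136, 49)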